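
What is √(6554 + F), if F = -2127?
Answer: √4427 ≈ 66.536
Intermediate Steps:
√(6554 + F) = √(6554 - 2127) = √4427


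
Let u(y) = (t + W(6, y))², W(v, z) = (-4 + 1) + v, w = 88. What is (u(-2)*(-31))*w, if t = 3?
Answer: -98208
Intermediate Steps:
W(v, z) = -3 + v
u(y) = 36 (u(y) = (3 + (-3 + 6))² = (3 + 3)² = 6² = 36)
(u(-2)*(-31))*w = (36*(-31))*88 = -1116*88 = -98208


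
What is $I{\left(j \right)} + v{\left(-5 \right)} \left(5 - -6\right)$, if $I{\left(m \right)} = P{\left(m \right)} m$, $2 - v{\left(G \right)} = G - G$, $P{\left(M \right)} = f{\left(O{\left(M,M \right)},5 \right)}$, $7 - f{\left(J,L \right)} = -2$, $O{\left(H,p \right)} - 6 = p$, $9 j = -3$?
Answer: $19$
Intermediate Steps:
$j = - \frac{1}{3}$ ($j = \frac{1}{9} \left(-3\right) = - \frac{1}{3} \approx -0.33333$)
$O{\left(H,p \right)} = 6 + p$
$f{\left(J,L \right)} = 9$ ($f{\left(J,L \right)} = 7 - -2 = 7 + 2 = 9$)
$P{\left(M \right)} = 9$
$v{\left(G \right)} = 2$ ($v{\left(G \right)} = 2 - \left(G - G\right) = 2 - 0 = 2 + 0 = 2$)
$I{\left(m \right)} = 9 m$
$I{\left(j \right)} + v{\left(-5 \right)} \left(5 - -6\right) = 9 \left(- \frac{1}{3}\right) + 2 \left(5 - -6\right) = -3 + 2 \left(5 + 6\right) = -3 + 2 \cdot 11 = -3 + 22 = 19$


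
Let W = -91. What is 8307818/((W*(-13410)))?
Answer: 4153909/610155 ≈ 6.8080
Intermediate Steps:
8307818/((W*(-13410))) = 8307818/((-91*(-13410))) = 8307818/1220310 = 8307818*(1/1220310) = 4153909/610155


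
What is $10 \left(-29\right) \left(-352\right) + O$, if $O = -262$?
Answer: $101818$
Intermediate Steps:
$10 \left(-29\right) \left(-352\right) + O = 10 \left(-29\right) \left(-352\right) - 262 = \left(-290\right) \left(-352\right) - 262 = 102080 - 262 = 101818$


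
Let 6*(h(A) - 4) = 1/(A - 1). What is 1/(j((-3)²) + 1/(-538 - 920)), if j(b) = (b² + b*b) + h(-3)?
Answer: 5832/967865 ≈ 0.0060256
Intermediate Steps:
h(A) = 4 + 1/(6*(-1 + A)) (h(A) = 4 + 1/(6*(A - 1)) = 4 + 1/(6*(-1 + A)))
j(b) = 95/24 + 2*b² (j(b) = (b² + b*b) + (-23 + 24*(-3))/(6*(-1 - 3)) = (b² + b²) + (⅙)*(-23 - 72)/(-4) = 2*b² + (⅙)*(-¼)*(-95) = 2*b² + 95/24 = 95/24 + 2*b²)
1/(j((-3)²) + 1/(-538 - 920)) = 1/((95/24 + 2*((-3)²)²) + 1/(-538 - 920)) = 1/((95/24 + 2*9²) + 1/(-1458)) = 1/((95/24 + 2*81) - 1/1458) = 1/((95/24 + 162) - 1/1458) = 1/(3983/24 - 1/1458) = 1/(967865/5832) = 5832/967865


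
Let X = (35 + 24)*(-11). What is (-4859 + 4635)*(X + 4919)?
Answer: -956480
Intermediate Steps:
X = -649 (X = 59*(-11) = -649)
(-4859 + 4635)*(X + 4919) = (-4859 + 4635)*(-649 + 4919) = -224*4270 = -956480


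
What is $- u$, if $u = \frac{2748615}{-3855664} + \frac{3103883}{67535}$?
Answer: $- \frac{11781902229287}{260392268240} \approx -45.247$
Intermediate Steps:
$u = \frac{11781902229287}{260392268240}$ ($u = 2748615 \left(- \frac{1}{3855664}\right) + 3103883 \cdot \frac{1}{67535} = - \frac{2748615}{3855664} + \frac{3103883}{67535} = \frac{11781902229287}{260392268240} \approx 45.247$)
$- u = \left(-1\right) \frac{11781902229287}{260392268240} = - \frac{11781902229287}{260392268240}$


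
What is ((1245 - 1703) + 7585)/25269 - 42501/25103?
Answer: -895048688/634327707 ≈ -1.4110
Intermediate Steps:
((1245 - 1703) + 7585)/25269 - 42501/25103 = (-458 + 7585)*(1/25269) - 42501*1/25103 = 7127*(1/25269) - 42501/25103 = 7127/25269 - 42501/25103 = -895048688/634327707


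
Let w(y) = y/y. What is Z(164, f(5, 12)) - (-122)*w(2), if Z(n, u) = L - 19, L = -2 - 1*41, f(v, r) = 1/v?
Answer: 60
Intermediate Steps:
w(y) = 1
L = -43 (L = -2 - 41 = -43)
Z(n, u) = -62 (Z(n, u) = -43 - 19 = -62)
Z(164, f(5, 12)) - (-122)*w(2) = -62 - (-122) = -62 - 1*(-122) = -62 + 122 = 60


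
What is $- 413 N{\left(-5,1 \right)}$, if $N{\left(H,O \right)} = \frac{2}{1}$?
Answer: $-826$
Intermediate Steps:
$N{\left(H,O \right)} = 2$ ($N{\left(H,O \right)} = 2 \cdot 1 = 2$)
$- 413 N{\left(-5,1 \right)} = \left(-413\right) 2 = -826$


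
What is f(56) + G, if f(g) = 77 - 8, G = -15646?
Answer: -15577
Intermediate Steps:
f(g) = 69
f(56) + G = 69 - 15646 = -15577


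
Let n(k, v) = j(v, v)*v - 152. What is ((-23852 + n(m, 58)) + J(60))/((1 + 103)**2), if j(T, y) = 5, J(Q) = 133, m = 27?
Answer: -23581/10816 ≈ -2.1802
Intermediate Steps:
n(k, v) = -152 + 5*v (n(k, v) = 5*v - 152 = -152 + 5*v)
((-23852 + n(m, 58)) + J(60))/((1 + 103)**2) = ((-23852 + (-152 + 5*58)) + 133)/((1 + 103)**2) = ((-23852 + (-152 + 290)) + 133)/(104**2) = ((-23852 + 138) + 133)/10816 = (-23714 + 133)*(1/10816) = -23581*1/10816 = -23581/10816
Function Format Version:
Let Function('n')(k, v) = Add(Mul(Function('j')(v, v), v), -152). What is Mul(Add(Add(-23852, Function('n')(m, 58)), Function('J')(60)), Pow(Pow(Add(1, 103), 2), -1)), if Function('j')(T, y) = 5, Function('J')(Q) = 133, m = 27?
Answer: Rational(-23581, 10816) ≈ -2.1802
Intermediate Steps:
Function('n')(k, v) = Add(-152, Mul(5, v)) (Function('n')(k, v) = Add(Mul(5, v), -152) = Add(-152, Mul(5, v)))
Mul(Add(Add(-23852, Function('n')(m, 58)), Function('J')(60)), Pow(Pow(Add(1, 103), 2), -1)) = Mul(Add(Add(-23852, Add(-152, Mul(5, 58))), 133), Pow(Pow(Add(1, 103), 2), -1)) = Mul(Add(Add(-23852, Add(-152, 290)), 133), Pow(Pow(104, 2), -1)) = Mul(Add(Add(-23852, 138), 133), Pow(10816, -1)) = Mul(Add(-23714, 133), Rational(1, 10816)) = Mul(-23581, Rational(1, 10816)) = Rational(-23581, 10816)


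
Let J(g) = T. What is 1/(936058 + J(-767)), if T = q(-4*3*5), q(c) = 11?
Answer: 1/936069 ≈ 1.0683e-6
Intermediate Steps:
T = 11
J(g) = 11
1/(936058 + J(-767)) = 1/(936058 + 11) = 1/936069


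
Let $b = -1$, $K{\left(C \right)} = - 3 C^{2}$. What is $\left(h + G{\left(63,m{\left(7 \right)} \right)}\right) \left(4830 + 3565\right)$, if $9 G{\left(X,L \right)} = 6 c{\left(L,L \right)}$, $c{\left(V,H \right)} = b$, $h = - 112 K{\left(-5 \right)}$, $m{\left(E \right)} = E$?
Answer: $\frac{211537210}{3} \approx 7.0512 \cdot 10^{7}$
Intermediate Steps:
$h = 8400$ ($h = - 112 \left(- 3 \left(-5\right)^{2}\right) = - 112 \left(\left(-3\right) 25\right) = \left(-112\right) \left(-75\right) = 8400$)
$c{\left(V,H \right)} = -1$
$G{\left(X,L \right)} = - \frac{2}{3}$ ($G{\left(X,L \right)} = \frac{6 \left(-1\right)}{9} = \frac{1}{9} \left(-6\right) = - \frac{2}{3}$)
$\left(h + G{\left(63,m{\left(7 \right)} \right)}\right) \left(4830 + 3565\right) = \left(8400 - \frac{2}{3}\right) \left(4830 + 3565\right) = \frac{25198}{3} \cdot 8395 = \frac{211537210}{3}$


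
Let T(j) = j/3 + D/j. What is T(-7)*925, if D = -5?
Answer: -31450/21 ≈ -1497.6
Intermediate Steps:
T(j) = -5/j + j/3 (T(j) = j/3 - 5/j = -5/j + j/3)
T(-7)*925 = (-5/(-7) + (⅓)*(-7))*925 = (-5*(-⅐) - 7/3)*925 = (5/7 - 7/3)*925 = -34/21*925 = -31450/21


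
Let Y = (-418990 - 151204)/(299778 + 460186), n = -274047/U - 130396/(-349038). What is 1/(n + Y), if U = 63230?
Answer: -1048259798386335/4938177209454634 ≈ -0.21228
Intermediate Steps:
n = -43703938853/11034836370 (n = -274047/63230 - 130396/(-349038) = -274047*1/63230 - 130396*(-1/349038) = -274047/63230 + 65198/174519 = -43703938853/11034836370 ≈ -3.9605)
Y = -285097/379982 (Y = -570194/759964 = -570194*1/759964 = -285097/379982 ≈ -0.75029)
1/(n + Y) = 1/(-43703938853/11034836370 - 285097/379982) = 1/(-4938177209454634/1048259798386335) = -1048259798386335/4938177209454634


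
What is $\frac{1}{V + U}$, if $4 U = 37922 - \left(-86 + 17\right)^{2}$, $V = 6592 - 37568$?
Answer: $- \frac{4}{90743} \approx -4.4081 \cdot 10^{-5}$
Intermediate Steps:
$V = -30976$ ($V = 6592 - 37568 = -30976$)
$U = \frac{33161}{4}$ ($U = \frac{37922 - \left(-86 + 17\right)^{2}}{4} = \frac{37922 - \left(-69\right)^{2}}{4} = \frac{37922 - 4761}{4} = \frac{1}{4} \cdot 33161 = \frac{33161}{4} \approx 8290.3$)
$\frac{1}{V + U} = \frac{1}{-30976 + \frac{33161}{4}} = \frac{1}{- \frac{90743}{4}} = - \frac{4}{90743}$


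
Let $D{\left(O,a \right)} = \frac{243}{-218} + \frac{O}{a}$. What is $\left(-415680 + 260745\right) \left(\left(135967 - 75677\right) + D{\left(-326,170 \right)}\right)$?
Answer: $- \frac{34616120313357}{3706} \approx -9.3406 \cdot 10^{9}$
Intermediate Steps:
$D{\left(O,a \right)} = - \frac{243}{218} + \frac{O}{a}$ ($D{\left(O,a \right)} = 243 \left(- \frac{1}{218}\right) + \frac{O}{a} = - \frac{243}{218} + \frac{O}{a}$)
$\left(-415680 + 260745\right) \left(\left(135967 - 75677\right) + D{\left(-326,170 \right)}\right) = \left(-415680 + 260745\right) \left(\left(135967 - 75677\right) - \left(\frac{243}{218} + \frac{326}{170}\right)\right) = - 154935 \left(60290 - \frac{56189}{18530}\right) = \left(-154935\right) \frac{1117117511}{18530} = - \frac{34616120313357}{3706}$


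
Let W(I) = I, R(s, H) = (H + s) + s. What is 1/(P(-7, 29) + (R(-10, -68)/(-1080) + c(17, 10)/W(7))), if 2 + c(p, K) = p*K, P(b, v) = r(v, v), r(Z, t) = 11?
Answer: 135/4736 ≈ 0.028505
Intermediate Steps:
R(s, H) = H + 2*s
P(b, v) = 11
c(p, K) = -2 + K*p (c(p, K) = -2 + p*K = -2 + K*p)
1/(P(-7, 29) + (R(-10, -68)/(-1080) + c(17, 10)/W(7))) = 1/(11 + ((-68 + 2*(-10))/(-1080) + (-2 + 10*17)/7)) = 1/(11 + ((-68 - 20)*(-1/1080) + (-2 + 170)*(1/7))) = 1/(11 + (-88*(-1/1080) + 168*(1/7))) = 1/(11 + (11/135 + 24)) = 1/(11 + 3251/135) = 1/(4736/135) = 135/4736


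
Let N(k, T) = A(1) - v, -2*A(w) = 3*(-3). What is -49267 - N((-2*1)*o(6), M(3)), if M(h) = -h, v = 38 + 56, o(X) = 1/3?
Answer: -98355/2 ≈ -49178.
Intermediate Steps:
o(X) = ⅓
v = 94
A(w) = 9/2 (A(w) = -3*(-3)/2 = -½*(-9) = 9/2)
N(k, T) = -179/2 (N(k, T) = 9/2 - 1*94 = 9/2 - 94 = -179/2)
-49267 - N((-2*1)*o(6), M(3)) = -49267 - 1*(-179/2) = -49267 + 179/2 = -98355/2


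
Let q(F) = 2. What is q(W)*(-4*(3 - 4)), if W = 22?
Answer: 8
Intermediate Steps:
q(W)*(-4*(3 - 4)) = 2*(-4*(3 - 4)) = 2*(-4*(-1)) = 2*4 = 8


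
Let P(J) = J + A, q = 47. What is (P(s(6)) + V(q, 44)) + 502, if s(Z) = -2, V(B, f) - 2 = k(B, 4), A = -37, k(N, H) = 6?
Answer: 471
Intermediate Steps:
V(B, f) = 8 (V(B, f) = 2 + 6 = 8)
P(J) = -37 + J (P(J) = J - 37 = -37 + J)
(P(s(6)) + V(q, 44)) + 502 = ((-37 - 2) + 8) + 502 = (-39 + 8) + 502 = -31 + 502 = 471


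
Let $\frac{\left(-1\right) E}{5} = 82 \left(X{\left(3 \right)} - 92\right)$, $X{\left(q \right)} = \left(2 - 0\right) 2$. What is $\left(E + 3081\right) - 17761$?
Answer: $21400$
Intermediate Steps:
$X{\left(q \right)} = 4$ ($X{\left(q \right)} = \left(2 + 0\right) 2 = 2 \cdot 2 = 4$)
$E = 36080$ ($E = - 5 \cdot 82 \left(4 - 92\right) = - 5 \cdot 82 \left(-88\right) = \left(-5\right) \left(-7216\right) = 36080$)
$\left(E + 3081\right) - 17761 = \left(36080 + 3081\right) - 17761 = 39161 - 17761 = 21400$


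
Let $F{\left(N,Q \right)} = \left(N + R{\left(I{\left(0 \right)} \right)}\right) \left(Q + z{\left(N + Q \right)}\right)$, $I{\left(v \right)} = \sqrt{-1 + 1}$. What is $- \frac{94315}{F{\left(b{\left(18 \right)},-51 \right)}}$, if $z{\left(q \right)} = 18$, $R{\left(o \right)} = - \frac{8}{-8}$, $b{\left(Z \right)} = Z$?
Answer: $\frac{94315}{627} \approx 150.42$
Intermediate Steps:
$I{\left(v \right)} = 0$ ($I{\left(v \right)} = \sqrt{0} = 0$)
$R{\left(o \right)} = 1$ ($R{\left(o \right)} = \left(-8\right) \left(- \frac{1}{8}\right) = 1$)
$F{\left(N,Q \right)} = \left(1 + N\right) \left(18 + Q\right)$ ($F{\left(N,Q \right)} = \left(N + 1\right) \left(Q + 18\right) = \left(1 + N\right) \left(18 + Q\right)$)
$- \frac{94315}{F{\left(b{\left(18 \right)},-51 \right)}} = - \frac{94315}{18 - 51 + 18 \cdot 18 + 18 \left(-51\right)} = - \frac{94315}{18 - 51 + 324 - 918} = - \frac{94315}{-627} = \left(-94315\right) \left(- \frac{1}{627}\right) = \frac{94315}{627}$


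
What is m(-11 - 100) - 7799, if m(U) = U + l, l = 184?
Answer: -7726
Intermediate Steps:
m(U) = 184 + U (m(U) = U + 184 = 184 + U)
m(-11 - 100) - 7799 = (184 + (-11 - 100)) - 7799 = (184 - 111) - 7799 = 73 - 7799 = -7726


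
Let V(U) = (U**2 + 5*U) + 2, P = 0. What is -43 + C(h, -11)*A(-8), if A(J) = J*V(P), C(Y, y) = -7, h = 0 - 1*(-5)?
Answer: 69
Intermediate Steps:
h = 5 (h = 0 + 5 = 5)
V(U) = 2 + U**2 + 5*U
A(J) = 2*J (A(J) = J*(2 + 0**2 + 5*0) = J*(2 + 0 + 0) = J*2 = 2*J)
-43 + C(h, -11)*A(-8) = -43 - 14*(-8) = -43 - 7*(-16) = -43 + 112 = 69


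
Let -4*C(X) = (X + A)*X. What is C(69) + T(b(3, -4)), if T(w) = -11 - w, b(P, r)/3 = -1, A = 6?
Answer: -5207/4 ≈ -1301.8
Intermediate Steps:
b(P, r) = -3 (b(P, r) = 3*(-1) = -3)
C(X) = -X*(6 + X)/4 (C(X) = -(X + 6)*X/4 = -(6 + X)*X/4 = -X*(6 + X)/4)
C(69) + T(b(3, -4)) = -¼*69*(6 + 69) + (-11 - 1*(-3)) = -¼*69*75 + (-11 + 3) = -5175/4 - 8 = -5207/4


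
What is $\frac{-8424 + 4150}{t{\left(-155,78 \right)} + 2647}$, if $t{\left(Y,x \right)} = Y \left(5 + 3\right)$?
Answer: $- \frac{4274}{1407} \approx -3.0377$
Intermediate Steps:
$t{\left(Y,x \right)} = 8 Y$ ($t{\left(Y,x \right)} = Y 8 = 8 Y$)
$\frac{-8424 + 4150}{t{\left(-155,78 \right)} + 2647} = \frac{-8424 + 4150}{8 \left(-155\right) + 2647} = - \frac{4274}{-1240 + 2647} = - \frac{4274}{1407}$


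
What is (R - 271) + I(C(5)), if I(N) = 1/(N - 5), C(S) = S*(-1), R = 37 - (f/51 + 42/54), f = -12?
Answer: -359003/1530 ≈ -234.64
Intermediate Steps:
R = 5578/153 (R = 37 - (-12/51 + 42/54) = 37 - (-12*1/51 + 42*(1/54)) = 37 - (-4/17 + 7/9) = 37 - 1*83/153 = 37 - 83/153 = 5578/153 ≈ 36.458)
C(S) = -S
I(N) = 1/(-5 + N)
(R - 271) + I(C(5)) = (5578/153 - 271) + 1/(-5 - 1*5) = -35885/153 + 1/(-5 - 5) = -35885/153 + 1/(-10) = -35885/153 - 1/10 = -359003/1530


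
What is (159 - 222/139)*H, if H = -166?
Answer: -3631914/139 ≈ -26129.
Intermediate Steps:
(159 - 222/139)*H = (159 - 222/139)*(-166) = (21879/139)*(-166) = -3631914/139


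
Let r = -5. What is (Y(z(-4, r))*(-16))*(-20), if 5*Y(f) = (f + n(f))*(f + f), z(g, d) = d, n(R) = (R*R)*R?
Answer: 83200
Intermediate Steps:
n(R) = R³ (n(R) = R²*R = R³)
Y(f) = 2*f*(f + f³)/5 (Y(f) = ((f + f³)*(f + f))/5 = ((f + f³)*(2*f))/5 = (2*f*(f + f³))/5 = 2*f*(f + f³)/5)
(Y(z(-4, r))*(-16))*(-20) = (((⅖)*(-5)²*(1 + (-5)²))*(-16))*(-20) = (((⅖)*25*(1 + 25))*(-16))*(-20) = (((⅖)*25*26)*(-16))*(-20) = (260*(-16))*(-20) = -4160*(-20) = 83200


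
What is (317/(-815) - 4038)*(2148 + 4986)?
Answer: -23480041458/815 ≈ -2.8810e+7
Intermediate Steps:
(317/(-815) - 4038)*(2148 + 4986) = (317*(-1/815) - 4038)*7134 = (-317/815 - 4038)*7134 = -3291287/815*7134 = -23480041458/815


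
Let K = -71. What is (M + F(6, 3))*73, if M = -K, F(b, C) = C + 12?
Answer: 6278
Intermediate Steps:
F(b, C) = 12 + C
M = 71 (M = -1*(-71) = 71)
(M + F(6, 3))*73 = (71 + (12 + 3))*73 = (71 + 15)*73 = 86*73 = 6278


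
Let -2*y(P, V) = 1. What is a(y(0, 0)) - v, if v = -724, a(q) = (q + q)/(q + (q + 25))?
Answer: 17375/24 ≈ 723.96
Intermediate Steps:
y(P, V) = -½ (y(P, V) = -½*1 = -½)
a(q) = 2*q/(25 + 2*q) (a(q) = (2*q)/(q + (25 + q)) = (2*q)/(25 + 2*q) = 2*q/(25 + 2*q))
a(y(0, 0)) - v = 2*(-½)/(25 + 2*(-½)) - 1*(-724) = 2*(-½)/(25 - 1) + 724 = 2*(-½)/24 + 724 = 2*(-½)*(1/24) + 724 = -1/24 + 724 = 17375/24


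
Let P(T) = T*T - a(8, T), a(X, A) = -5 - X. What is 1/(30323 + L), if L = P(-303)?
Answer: 1/122145 ≈ 8.1870e-6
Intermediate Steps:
P(T) = 13 + T**2 (P(T) = T*T - (-5 - 1*8) = T**2 - (-5 - 8) = T**2 - 1*(-13) = T**2 + 13 = 13 + T**2)
L = 91822 (L = 13 + (-303)**2 = 13 + 91809 = 91822)
1/(30323 + L) = 1/(30323 + 91822) = 1/122145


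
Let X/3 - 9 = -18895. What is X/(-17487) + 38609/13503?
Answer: 160023173/26236329 ≈ 6.0993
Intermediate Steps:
X = -56658 (X = 27 + 3*(-18895) = 27 - 56685 = -56658)
X/(-17487) + 38609/13503 = -56658/(-17487) + 38609/13503 = -56658*(-1/17487) + 38609*(1/13503) = 18886/5829 + 38609/13503 = 160023173/26236329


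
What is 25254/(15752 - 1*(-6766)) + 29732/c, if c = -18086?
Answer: -5910037/11312793 ≈ -0.52242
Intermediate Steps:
25254/(15752 - 1*(-6766)) + 29732/c = 25254/(15752 - 1*(-6766)) + 29732/(-18086) = 25254/(15752 + 6766) + 29732*(-1/18086) = 25254/22518 - 14866/9043 = 25254*(1/22518) - 14866/9043 = 1403/1251 - 14866/9043 = -5910037/11312793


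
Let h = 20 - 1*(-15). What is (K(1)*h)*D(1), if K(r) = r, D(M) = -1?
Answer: -35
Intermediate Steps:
h = 35 (h = 20 + 15 = 35)
(K(1)*h)*D(1) = (1*35)*(-1) = 35*(-1) = -35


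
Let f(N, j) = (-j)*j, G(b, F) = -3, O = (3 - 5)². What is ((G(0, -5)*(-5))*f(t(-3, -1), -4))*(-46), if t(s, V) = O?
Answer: 11040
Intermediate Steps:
O = 4 (O = (-2)² = 4)
t(s, V) = 4
f(N, j) = -j²
((G(0, -5)*(-5))*f(t(-3, -1), -4))*(-46) = ((-3*(-5))*(-1*(-4)²))*(-46) = (15*(-1*16))*(-46) = (15*(-16))*(-46) = -240*(-46) = 11040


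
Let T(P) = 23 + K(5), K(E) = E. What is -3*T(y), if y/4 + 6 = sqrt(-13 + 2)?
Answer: -84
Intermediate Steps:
y = -24 + 4*I*sqrt(11) (y = -24 + 4*sqrt(-13 + 2) = -24 + 4*sqrt(-11) = -24 + 4*(I*sqrt(11)) = -24 + 4*I*sqrt(11) ≈ -24.0 + 13.266*I)
T(P) = 28 (T(P) = 23 + 5 = 28)
-3*T(y) = -3*28 = -84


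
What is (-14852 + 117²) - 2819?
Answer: -3982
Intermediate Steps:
(-14852 + 117²) - 2819 = (-14852 + 13689) - 2819 = -1163 - 2819 = -3982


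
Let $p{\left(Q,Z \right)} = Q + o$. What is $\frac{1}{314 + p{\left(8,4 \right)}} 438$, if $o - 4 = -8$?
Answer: $\frac{73}{53} \approx 1.3774$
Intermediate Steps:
$o = -4$ ($o = 4 - 8 = -4$)
$p{\left(Q,Z \right)} = -4 + Q$ ($p{\left(Q,Z \right)} = Q - 4 = -4 + Q$)
$\frac{1}{314 + p{\left(8,4 \right)}} 438 = \frac{1}{314 + \left(-4 + 8\right)} 438 = \frac{1}{314 + 4} \cdot 438 = \frac{1}{318} \cdot 438 = \frac{73}{53}$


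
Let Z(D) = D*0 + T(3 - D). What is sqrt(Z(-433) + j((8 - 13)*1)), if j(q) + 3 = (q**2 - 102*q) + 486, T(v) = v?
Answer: sqrt(1454) ≈ 38.131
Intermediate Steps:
j(q) = 483 + q**2 - 102*q (j(q) = -3 + ((q**2 - 102*q) + 486) = -3 + (486 + q**2 - 102*q) = 483 + q**2 - 102*q)
Z(D) = 3 - D (Z(D) = D*0 + (3 - D) = 0 + (3 - D) = 3 - D)
sqrt(Z(-433) + j((8 - 13)*1)) = sqrt((3 - 1*(-433)) + (483 + ((8 - 13)*1)**2 - 102*(8 - 13))) = sqrt((3 + 433) + (483 + (-5*1)**2 - (-510))) = sqrt(436 + (483 + (-5)**2 - 102*(-5))) = sqrt(436 + (483 + 25 + 510)) = sqrt(436 + 1018) = sqrt(1454)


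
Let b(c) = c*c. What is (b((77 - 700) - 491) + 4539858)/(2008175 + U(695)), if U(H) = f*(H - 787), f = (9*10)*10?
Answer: 5780854/1925375 ≈ 3.0025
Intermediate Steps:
b(c) = c**2
f = 900 (f = 90*10 = 900)
U(H) = -708300 + 900*H (U(H) = 900*(H - 787) = 900*(-787 + H) = -708300 + 900*H)
(b((77 - 700) - 491) + 4539858)/(2008175 + U(695)) = (((77 - 700) - 491)**2 + 4539858)/(2008175 + (-708300 + 900*695)) = ((-623 - 491)**2 + 4539858)/(2008175 + (-708300 + 625500)) = ((-1114)**2 + 4539858)/(2008175 - 82800) = (1240996 + 4539858)/1925375 = 5780854*(1/1925375) = 5780854/1925375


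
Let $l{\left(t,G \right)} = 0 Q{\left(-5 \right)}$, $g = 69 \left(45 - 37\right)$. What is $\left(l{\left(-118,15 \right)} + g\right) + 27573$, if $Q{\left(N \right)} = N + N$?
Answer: $28125$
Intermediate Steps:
$Q{\left(N \right)} = 2 N$
$g = 552$ ($g = 69 \cdot 8 = 552$)
$l{\left(t,G \right)} = 0$ ($l{\left(t,G \right)} = 0 \cdot 2 \left(-5\right) = 0 \left(-10\right) = 0$)
$\left(l{\left(-118,15 \right)} + g\right) + 27573 = \left(0 + 552\right) + 27573 = 552 + 27573 = 28125$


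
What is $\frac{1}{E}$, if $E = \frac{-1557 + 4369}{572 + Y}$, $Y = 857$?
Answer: $\frac{1429}{2812} \approx 0.50818$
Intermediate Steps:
$E = \frac{2812}{1429}$ ($E = \frac{-1557 + 4369}{572 + 857} = \frac{2812}{1429} \approx 1.9678$)
$\frac{1}{E} = \frac{1}{\frac{2812}{1429}} = \frac{1429}{2812}$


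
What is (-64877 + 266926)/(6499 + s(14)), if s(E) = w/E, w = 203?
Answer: 404098/13027 ≈ 31.020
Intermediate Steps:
s(E) = 203/E
(-64877 + 266926)/(6499 + s(14)) = (-64877 + 266926)/(6499 + 203/14) = 202049/(6499 + 203*(1/14)) = 202049/(6499 + 29/2) = 202049/(13027/2) = 202049*(2/13027) = 404098/13027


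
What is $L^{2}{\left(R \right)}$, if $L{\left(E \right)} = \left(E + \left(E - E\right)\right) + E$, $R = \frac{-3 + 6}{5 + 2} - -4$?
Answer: $\frac{3844}{49} \approx 78.449$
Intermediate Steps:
$R = \frac{31}{7}$ ($R = \frac{3}{7} + 4 = \frac{31}{7} \approx 4.4286$)
$L{\left(E \right)} = 2 E$ ($L{\left(E \right)} = \left(E + 0\right) + E = E + E = 2 E$)
$L^{2}{\left(R \right)} = \left(2 \cdot \frac{31}{7}\right)^{2} = \left(\frac{62}{7}\right)^{2} = \frac{3844}{49}$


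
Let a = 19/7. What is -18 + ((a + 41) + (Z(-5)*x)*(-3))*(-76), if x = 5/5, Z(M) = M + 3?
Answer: -26574/7 ≈ -3796.3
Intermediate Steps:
Z(M) = 3 + M
x = 1 (x = 5*(⅕) = 1)
a = 19/7 (a = 19*(⅐) = 19/7 ≈ 2.7143)
-18 + ((a + 41) + (Z(-5)*x)*(-3))*(-76) = -18 + ((19/7 + 41) + ((3 - 5)*1)*(-3))*(-76) = -18 + (306/7 - 2*1*(-3))*(-76) = -18 + (306/7 - 2*(-3))*(-76) = -18 + (306/7 + 6)*(-76) = -18 + (348/7)*(-76) = -18 - 26448/7 = -26574/7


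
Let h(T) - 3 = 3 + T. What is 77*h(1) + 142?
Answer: 681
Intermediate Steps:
h(T) = 6 + T (h(T) = 3 + (3 + T) = 6 + T)
77*h(1) + 142 = 77*(6 + 1) + 142 = 77*7 + 142 = 539 + 142 = 681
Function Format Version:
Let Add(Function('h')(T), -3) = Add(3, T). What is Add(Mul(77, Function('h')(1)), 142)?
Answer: 681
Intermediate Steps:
Function('h')(T) = Add(6, T) (Function('h')(T) = Add(3, Add(3, T)) = Add(6, T))
Add(Mul(77, Function('h')(1)), 142) = Add(Mul(77, Add(6, 1)), 142) = Add(Mul(77, 7), 142) = Add(539, 142) = 681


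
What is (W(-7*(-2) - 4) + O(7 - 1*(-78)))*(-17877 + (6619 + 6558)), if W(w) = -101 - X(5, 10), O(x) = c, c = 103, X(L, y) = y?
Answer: 37600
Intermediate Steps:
O(x) = 103
W(w) = -111 (W(w) = -101 - 1*10 = -101 - 10 = -111)
(W(-7*(-2) - 4) + O(7 - 1*(-78)))*(-17877 + (6619 + 6558)) = (-111 + 103)*(-17877 + (6619 + 6558)) = -8*(-17877 + 13177) = -8*(-4700) = 37600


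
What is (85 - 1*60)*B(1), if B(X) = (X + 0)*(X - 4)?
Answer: -75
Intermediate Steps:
B(X) = X*(-4 + X)
(85 - 1*60)*B(1) = (85 - 1*60)*(1*(-4 + 1)) = (85 - 60)*(1*(-3)) = 25*(-3) = -75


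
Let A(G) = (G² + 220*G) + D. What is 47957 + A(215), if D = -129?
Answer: 141353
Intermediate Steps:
A(G) = -129 + G² + 220*G (A(G) = (G² + 220*G) - 129 = -129 + G² + 220*G)
47957 + A(215) = 47957 + (-129 + 215² + 220*215) = 47957 + (-129 + 46225 + 47300) = 47957 + 93396 = 141353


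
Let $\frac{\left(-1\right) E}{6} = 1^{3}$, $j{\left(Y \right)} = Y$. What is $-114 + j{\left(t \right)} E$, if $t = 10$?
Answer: $-174$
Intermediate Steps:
$E = -6$ ($E = - 6 \cdot 1^{3} = \left(-6\right) 1 = -6$)
$-114 + j{\left(t \right)} E = -114 + 10 \left(-6\right) = -114 - 60 = -174$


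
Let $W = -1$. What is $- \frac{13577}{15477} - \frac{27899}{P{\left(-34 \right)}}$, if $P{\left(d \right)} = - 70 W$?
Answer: $- \frac{61820459}{154770} \approx -399.43$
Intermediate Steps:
$P{\left(d \right)} = 70$ ($P{\left(d \right)} = \left(-70\right) \left(-1\right) = 70$)
$- \frac{13577}{15477} - \frac{27899}{P{\left(-34 \right)}} = - \frac{13577}{15477} - \frac{27899}{70} = - \frac{61820459}{154770}$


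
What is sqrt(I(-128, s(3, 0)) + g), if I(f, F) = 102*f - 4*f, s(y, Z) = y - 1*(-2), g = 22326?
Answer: sqrt(9782) ≈ 98.904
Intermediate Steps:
s(y, Z) = 2 + y (s(y, Z) = y + 2 = 2 + y)
I(f, F) = 98*f
sqrt(I(-128, s(3, 0)) + g) = sqrt(98*(-128) + 22326) = sqrt(-12544 + 22326) = sqrt(9782)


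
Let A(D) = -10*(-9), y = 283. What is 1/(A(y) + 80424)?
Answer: 1/80514 ≈ 1.2420e-5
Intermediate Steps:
A(D) = 90
1/(A(y) + 80424) = 1/(90 + 80424) = 1/80514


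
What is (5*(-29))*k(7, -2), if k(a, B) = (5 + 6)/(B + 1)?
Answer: 1595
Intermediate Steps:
k(a, B) = 11/(1 + B)
(5*(-29))*k(7, -2) = (5*(-29))*(11/(1 - 2)) = -1595/(-1) = -1595*(-1) = -145*(-11) = 1595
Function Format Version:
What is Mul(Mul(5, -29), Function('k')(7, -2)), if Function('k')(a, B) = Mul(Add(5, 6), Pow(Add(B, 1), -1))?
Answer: 1595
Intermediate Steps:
Function('k')(a, B) = Mul(11, Pow(Add(1, B), -1))
Mul(Mul(5, -29), Function('k')(7, -2)) = Mul(Mul(5, -29), Mul(11, Pow(Add(1, -2), -1))) = Mul(-145, Mul(11, Pow(-1, -1))) = Mul(-145, Mul(11, -1)) = Mul(-145, -11) = 1595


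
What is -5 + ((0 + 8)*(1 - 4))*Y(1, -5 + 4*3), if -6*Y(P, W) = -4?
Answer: -21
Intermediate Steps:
Y(P, W) = ⅔ (Y(P, W) = -⅙*(-4) = ⅔)
-5 + ((0 + 8)*(1 - 4))*Y(1, -5 + 4*3) = -5 + ((0 + 8)*(1 - 4))*(⅔) = -5 + (8*(-3))*(⅔) = -5 - 24*⅔ = -5 - 16 = -21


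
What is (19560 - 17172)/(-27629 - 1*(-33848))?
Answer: 796/2073 ≈ 0.38398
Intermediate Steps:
(19560 - 17172)/(-27629 - 1*(-33848)) = 2388/(-27629 + 33848) = 2388/6219 = 2388*(1/6219) = 796/2073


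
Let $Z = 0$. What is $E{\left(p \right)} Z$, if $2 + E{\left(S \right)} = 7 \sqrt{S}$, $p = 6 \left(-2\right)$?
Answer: $0$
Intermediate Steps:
$p = -12$
$E{\left(S \right)} = -2 + 7 \sqrt{S}$
$E{\left(p \right)} Z = \left(-2 + 7 \sqrt{-12}\right) 0 = \left(-2 + 7 \cdot 2 i \sqrt{3}\right) 0 = \left(-2 + 14 i \sqrt{3}\right) 0 = 0$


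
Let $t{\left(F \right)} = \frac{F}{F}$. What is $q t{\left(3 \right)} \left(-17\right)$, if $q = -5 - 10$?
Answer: $255$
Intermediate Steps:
$q = -15$
$t{\left(F \right)} = 1$
$q t{\left(3 \right)} \left(-17\right) = \left(-15\right) 1 \left(-17\right) = \left(-15\right) \left(-17\right) = 255$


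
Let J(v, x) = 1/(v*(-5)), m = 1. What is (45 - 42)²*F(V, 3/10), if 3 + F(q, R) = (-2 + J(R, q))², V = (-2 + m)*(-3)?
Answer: 37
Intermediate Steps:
J(v, x) = -1/(5*v) (J(v, x) = 1/(-5*v) = -1/(5*v))
V = 3 (V = (-2 + 1)*(-3) = -1*(-3) = 3)
F(q, R) = -3 + (-2 - 1/(5*R))²
(45 - 42)²*F(V, 3/10) = (45 - 42)²*(1 + 1/(25*(3/10)²) + 4/(5*((3/10)))) = 3²*(1 + 1/(25*(3*(⅒))²) + 4/(5*((3*(⅒))))) = 9*(1 + 1/(25*(3/10)²) + 4/(5*(3/10))) = 9*(1 + (1/25)*(100/9) + (⅘)*(10/3)) = 9*(1 + 4/9 + 8/3) = 9*(37/9) = 37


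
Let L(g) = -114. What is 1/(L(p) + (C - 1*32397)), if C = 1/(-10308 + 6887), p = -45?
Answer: -3421/111220132 ≈ -3.0759e-5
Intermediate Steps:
C = -1/3421 (C = 1/(-3421) = -1/3421 ≈ -0.00029231)
1/(L(p) + (C - 1*32397)) = 1/(-114 + (-1/3421 - 1*32397)) = 1/(-114 + (-1/3421 - 32397)) = 1/(-114 - 110830138/3421) = 1/(-111220132/3421) = -3421/111220132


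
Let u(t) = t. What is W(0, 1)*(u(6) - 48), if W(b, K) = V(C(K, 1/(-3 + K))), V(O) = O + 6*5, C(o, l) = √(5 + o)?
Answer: -1260 - 42*√6 ≈ -1362.9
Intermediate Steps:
V(O) = 30 + O (V(O) = O + 30 = 30 + O)
W(b, K) = 30 + √(5 + K)
W(0, 1)*(u(6) - 48) = (30 + √(5 + 1))*(6 - 48) = (30 + √6)*(-42) = -1260 - 42*√6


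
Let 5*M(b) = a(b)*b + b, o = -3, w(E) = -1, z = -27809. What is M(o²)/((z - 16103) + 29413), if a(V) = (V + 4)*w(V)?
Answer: 4/2685 ≈ 0.0014898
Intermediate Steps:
a(V) = -4 - V (a(V) = (V + 4)*(-1) = (4 + V)*(-1) = -4 - V)
M(b) = b/5 + b*(-4 - b)/5 (M(b) = ((-4 - b)*b + b)/5 = (b*(-4 - b) + b)/5 = (b + b*(-4 - b))/5 = b/5 + b*(-4 - b)/5)
M(o²)/((z - 16103) + 29413) = ((⅕)*(-3)²*(-3 - 1*(-3)²))/((-27809 - 16103) + 29413) = ((⅕)*9*(-3 - 1*9))/(-43912 + 29413) = ((⅕)*9*(-3 - 9))/(-14499) = ((⅕)*9*(-12))*(-1/14499) = -108/5*(-1/14499) = 4/2685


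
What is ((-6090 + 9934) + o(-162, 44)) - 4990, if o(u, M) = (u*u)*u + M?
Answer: -4252630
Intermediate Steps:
o(u, M) = M + u³ (o(u, M) = u²*u + M = u³ + M = M + u³)
((-6090 + 9934) + o(-162, 44)) - 4990 = ((-6090 + 9934) + (44 + (-162)³)) - 4990 = (3844 + (44 - 4251528)) - 4990 = (3844 - 4251484) - 4990 = -4247640 - 4990 = -4252630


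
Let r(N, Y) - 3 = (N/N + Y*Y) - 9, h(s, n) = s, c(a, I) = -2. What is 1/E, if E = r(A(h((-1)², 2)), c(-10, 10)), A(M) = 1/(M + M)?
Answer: -1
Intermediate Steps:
A(M) = 1/(2*M)
r(N, Y) = -5 + Y² (r(N, Y) = 3 + ((N/N + Y*Y) - 9) = 3 + ((1 + Y²) - 9) = 3 + (-8 + Y²) = -5 + Y²)
E = -1 (E = -5 + (-2)² = -5 + 4 = -1)
1/E = 1/(-1) = -1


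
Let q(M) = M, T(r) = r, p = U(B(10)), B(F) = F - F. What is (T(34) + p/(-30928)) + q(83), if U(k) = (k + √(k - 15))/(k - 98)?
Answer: 117 + I*√15/3030944 ≈ 117.0 + 1.2778e-6*I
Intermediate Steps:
B(F) = 0
U(k) = (k + √(-15 + k))/(-98 + k)
p = -I*√15/98 (p = (0 + √(-15 + 0))/(-98 + 0) = (0 + √(-15))/(-98) = -(0 + I*√15)/98 = -I*√15/98 ≈ -0.03952*I)
(T(34) + p/(-30928)) + q(83) = (34 - I*√15/98/(-30928)) + 83 = (34 - I*√15/98*(-1/30928)) + 83 = (34 + I*√15/3030944) + 83 = 117 + I*√15/3030944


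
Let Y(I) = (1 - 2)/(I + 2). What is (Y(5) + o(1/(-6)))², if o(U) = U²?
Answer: 841/63504 ≈ 0.013243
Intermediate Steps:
Y(I) = -1/(2 + I)
(Y(5) + o(1/(-6)))² = (-1/(2 + 5) + (1/(-6))²)² = (-1/7 + (-⅙)²)² = (-1*⅐ + 1/36)² = (-⅐ + 1/36)² = (-29/252)² = 841/63504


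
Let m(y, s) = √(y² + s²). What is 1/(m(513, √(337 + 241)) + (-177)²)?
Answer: 31329/981242494 - √263747/981242494 ≈ 3.1404e-5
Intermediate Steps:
m(y, s) = √(s² + y²)
1/(m(513, √(337 + 241)) + (-177)²) = 1/(√((√(337 + 241))² + 513²) + (-177)²) = 1/(√((√578)² + 263169) + 31329) = 1/(√((17*√2)² + 263169) + 31329) = 1/(√(578 + 263169) + 31329) = 1/(√263747 + 31329) = 1/(31329 + √263747)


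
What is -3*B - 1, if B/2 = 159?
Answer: -955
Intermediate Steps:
B = 318 (B = 2*159 = 318)
-3*B - 1 = -3*318 - 1 = -954 - 1 = -955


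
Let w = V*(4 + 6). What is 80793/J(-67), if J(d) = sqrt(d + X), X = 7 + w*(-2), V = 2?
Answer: -80793*I/10 ≈ -8079.3*I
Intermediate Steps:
w = 20 (w = 2*(4 + 6) = 2*10 = 20)
X = -33 (X = 7 + 20*(-2) = 7 - 40 = -33)
J(d) = sqrt(-33 + d) (J(d) = sqrt(d - 33) = sqrt(-33 + d))
80793/J(-67) = 80793/(sqrt(-33 - 67)) = 80793/(sqrt(-100)) = 80793/((10*I)) = 80793*(-I/10) = -80793*I/10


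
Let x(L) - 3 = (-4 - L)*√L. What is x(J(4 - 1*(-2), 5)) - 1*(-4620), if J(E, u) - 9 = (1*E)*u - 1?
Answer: 4623 - 42*√38 ≈ 4364.1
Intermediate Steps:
J(E, u) = 8 + E*u (J(E, u) = 9 + ((1*E)*u - 1) = 9 + (E*u - 1) = 9 + (-1 + E*u) = 8 + E*u)
x(L) = 3 + √L*(-4 - L) (x(L) = 3 + (-4 - L)*√L = 3 + √L*(-4 - L))
x(J(4 - 1*(-2), 5)) - 1*(-4620) = (3 - (8 + (4 - 1*(-2))*5)^(3/2) - 4*√(8 + (4 - 1*(-2))*5)) - 1*(-4620) = (3 - (8 + (4 + 2)*5)^(3/2) - 4*√(8 + (4 + 2)*5)) + 4620 = (3 - (8 + 6*5)^(3/2) - 4*√(8 + 6*5)) + 4620 = (3 - (8 + 30)^(3/2) - 4*√(8 + 30)) + 4620 = (3 - 38^(3/2) - 4*√38) + 4620 = (3 - 38*√38 - 4*√38) + 4620 = (3 - 42*√38) + 4620 = 4623 - 42*√38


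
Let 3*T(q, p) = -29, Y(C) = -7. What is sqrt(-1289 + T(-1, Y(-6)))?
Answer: 2*I*sqrt(2922)/3 ≈ 36.037*I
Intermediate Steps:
T(q, p) = -29/3 (T(q, p) = (1/3)*(-29) = -29/3)
sqrt(-1289 + T(-1, Y(-6))) = sqrt(-1289 - 29/3) = sqrt(-3896/3) = 2*I*sqrt(2922)/3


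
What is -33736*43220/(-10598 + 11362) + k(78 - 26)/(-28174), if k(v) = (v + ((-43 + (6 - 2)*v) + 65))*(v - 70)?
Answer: -5134957256002/2690617 ≈ -1.9085e+6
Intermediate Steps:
k(v) = (-70 + v)*(22 + 5*v) (k(v) = (v + ((-43 + 4*v) + 65))*(-70 + v) = (v + (22 + 4*v))*(-70 + v) = (22 + 5*v)*(-70 + v) = (-70 + v)*(22 + 5*v))
-33736*43220/(-10598 + 11362) + k(78 - 26)/(-28174) = -33736*43220/(-10598 + 11362) + (-1540 - 328*(78 - 26) + 5*(78 - 26)**2)/(-28174) = -33736/(764*(1/43220)) + (-1540 - 328*52 + 5*52**2)*(-1/28174) = -33736/191/10805 + (-1540 - 17056 + 5*2704)*(-1/28174) = -33736*10805/191 + (-1540 - 17056 + 13520)*(-1/28174) = -364517480/191 - 5076*(-1/28174) = -364517480/191 + 2538/14087 = -5134957256002/2690617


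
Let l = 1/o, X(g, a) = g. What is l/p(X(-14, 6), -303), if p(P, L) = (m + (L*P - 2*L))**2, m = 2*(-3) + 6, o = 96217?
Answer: 1/2261398157568 ≈ 4.4220e-13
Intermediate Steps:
m = 0 (m = -6 + 6 = 0)
p(P, L) = (-2*L + L*P)**2 (p(P, L) = (0 + (L*P - 2*L))**2 = (0 + (-2*L + L*P))**2 = (-2*L + L*P)**2)
l = 1/96217 ≈ 1.0393e-5
l/p(X(-14, 6), -303) = 1/(96217*(((-303)**2*(-2 - 14)**2))) = 1/(96217*((91809*(-16)**2))) = 1/(96217*((91809*256))) = (1/96217)/23503104 = (1/96217)*(1/23503104) = 1/2261398157568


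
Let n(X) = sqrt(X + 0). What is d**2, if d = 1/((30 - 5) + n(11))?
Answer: (25 + sqrt(11))**(-2) ≈ 0.0012471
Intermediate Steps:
n(X) = sqrt(X)
d = 1/(25 + sqrt(11)) (d = 1/((30 - 5) + sqrt(11)) = 1/(25 + sqrt(11)) ≈ 0.035315)
d**2 = (25/614 - sqrt(11)/614)**2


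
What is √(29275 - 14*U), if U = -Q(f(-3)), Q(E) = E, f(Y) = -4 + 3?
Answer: √29261 ≈ 171.06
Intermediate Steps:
f(Y) = -1
U = 1 (U = -1*(-1) = 1)
√(29275 - 14*U) = √(29275 - 14*1) = √(29275 - 14) = √29261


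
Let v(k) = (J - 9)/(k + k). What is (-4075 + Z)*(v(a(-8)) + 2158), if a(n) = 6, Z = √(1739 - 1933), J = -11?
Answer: -26361175/3 + 6469*I*√194/3 ≈ -8.7871e+6 + 30034.0*I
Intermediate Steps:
Z = I*√194 (Z = √(-194) = I*√194 ≈ 13.928*I)
v(k) = -10/k (v(k) = (-11 - 9)/(k + k) = -20*1/(2*k) = -10/k)
(-4075 + Z)*(v(a(-8)) + 2158) = (-4075 + I*√194)*(-10/6 + 2158) = (-4075 + I*√194)*(-10*⅙ + 2158) = (-4075 + I*√194)*(-5/3 + 2158) = (-4075 + I*√194)*(6469/3) = -26361175/3 + 6469*I*√194/3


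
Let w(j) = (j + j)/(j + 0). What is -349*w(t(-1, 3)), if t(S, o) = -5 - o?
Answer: -698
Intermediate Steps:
w(j) = 2 (w(j) = (2*j)/j = 2)
-349*w(t(-1, 3)) = -349*2 = -698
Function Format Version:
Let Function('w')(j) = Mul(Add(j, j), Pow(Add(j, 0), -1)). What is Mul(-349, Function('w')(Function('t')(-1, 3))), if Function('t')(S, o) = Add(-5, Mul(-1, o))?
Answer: -698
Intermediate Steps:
Function('w')(j) = 2 (Function('w')(j) = Mul(Mul(2, j), Pow(j, -1)) = 2)
Mul(-349, Function('w')(Function('t')(-1, 3))) = Mul(-349, 2) = -698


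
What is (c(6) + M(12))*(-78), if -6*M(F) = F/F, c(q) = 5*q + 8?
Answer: -2951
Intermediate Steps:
c(q) = 8 + 5*q
M(F) = -⅙ (M(F) = -F/(6*F) = -⅙*1 = -⅙)
(c(6) + M(12))*(-78) = ((8 + 5*6) - ⅙)*(-78) = ((8 + 30) - ⅙)*(-78) = (38 - ⅙)*(-78) = (227/6)*(-78) = -2951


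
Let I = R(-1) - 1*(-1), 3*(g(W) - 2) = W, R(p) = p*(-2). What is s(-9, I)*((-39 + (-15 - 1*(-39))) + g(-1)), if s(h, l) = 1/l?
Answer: -40/9 ≈ -4.4444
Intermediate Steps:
R(p) = -2*p
g(W) = 2 + W/3
I = 3 (I = -2*(-1) - 1*(-1) = 2 + 1 = 3)
s(-9, I)*((-39 + (-15 - 1*(-39))) + g(-1)) = ((-39 + (-15 - 1*(-39))) + (2 + (1/3)*(-1)))/3 = ((-39 + (-15 + 39)) + (2 - 1/3))/3 = ((-39 + 24) + 5/3)/3 = (-15 + 5/3)/3 = (1/3)*(-40/3) = -40/9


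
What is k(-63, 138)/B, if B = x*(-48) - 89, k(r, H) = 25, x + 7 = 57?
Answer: -25/2489 ≈ -0.010044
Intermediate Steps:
x = 50 (x = -7 + 57 = 50)
B = -2489 (B = 50*(-48) - 89 = -2400 - 89 = -2489)
k(-63, 138)/B = 25/(-2489) = 25*(-1/2489) = -25/2489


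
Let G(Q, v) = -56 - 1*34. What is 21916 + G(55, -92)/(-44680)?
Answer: 97920697/4468 ≈ 21916.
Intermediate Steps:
G(Q, v) = -90 (G(Q, v) = -56 - 34 = -90)
21916 + G(55, -92)/(-44680) = 21916 - 90/(-44680) = 21916 - 90*(-1/44680) = 21916 + 9/4468 = 97920697/4468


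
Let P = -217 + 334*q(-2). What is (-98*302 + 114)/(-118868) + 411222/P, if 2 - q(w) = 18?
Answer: -24358593647/330512474 ≈ -73.699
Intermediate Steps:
q(w) = -16 (q(w) = 2 - 1*18 = 2 - 18 = -16)
P = -5561 (P = -217 + 334*(-16) = -217 - 5344 = -5561)
(-98*302 + 114)/(-118868) + 411222/P = (-98*302 + 114)/(-118868) + 411222/(-5561) = (-29596 + 114)*(-1/118868) + 411222*(-1/5561) = -29482*(-1/118868) - 411222/5561 = 14741/59434 - 411222/5561 = -24358593647/330512474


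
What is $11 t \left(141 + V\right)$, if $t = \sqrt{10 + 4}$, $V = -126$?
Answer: $165 \sqrt{14} \approx 617.37$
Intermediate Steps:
$t = \sqrt{14} \approx 3.7417$
$11 t \left(141 + V\right) = 11 \sqrt{14} \left(141 - 126\right) = 11 \sqrt{14} \cdot 15 = 165 \sqrt{14}$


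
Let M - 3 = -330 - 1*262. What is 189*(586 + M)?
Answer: -567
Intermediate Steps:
M = -589 (M = 3 + (-330 - 1*262) = 3 + (-330 - 262) = 3 - 592 = -589)
189*(586 + M) = 189*(586 - 589) = 189*(-3) = -567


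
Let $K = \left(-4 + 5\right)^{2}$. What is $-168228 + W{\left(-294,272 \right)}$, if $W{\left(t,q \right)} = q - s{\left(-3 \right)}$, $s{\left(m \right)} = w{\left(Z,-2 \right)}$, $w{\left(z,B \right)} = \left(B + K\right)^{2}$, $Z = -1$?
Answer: $-167957$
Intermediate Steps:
$K = 1$ ($K = 1^{2} = 1$)
$w{\left(z,B \right)} = \left(1 + B\right)^{2}$ ($w{\left(z,B \right)} = \left(B + 1\right)^{2} = \left(1 + B\right)^{2}$)
$s{\left(m \right)} = 1$ ($s{\left(m \right)} = \left(1 - 2\right)^{2} = \left(-1\right)^{2} = 1$)
$W{\left(t,q \right)} = -1 + q$ ($W{\left(t,q \right)} = q - 1 = -1 + q$)
$-168228 + W{\left(-294,272 \right)} = -168228 + \left(-1 + 272\right) = -168228 + 271 = -167957$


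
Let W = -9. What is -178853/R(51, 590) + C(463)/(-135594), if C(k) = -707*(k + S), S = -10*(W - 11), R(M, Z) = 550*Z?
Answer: 21309176803/7333375500 ≈ 2.9058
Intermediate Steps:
S = 200 (S = -10*(-9 - 11) = -10*(-20) = 200)
C(k) = -141400 - 707*k (C(k) = -707*(k + 200) = -707*(200 + k) = -141400 - 707*k)
-178853/R(51, 590) + C(463)/(-135594) = -178853/(550*590) + (-141400 - 707*463)/(-135594) = -178853/324500 + (-141400 - 327341)*(-1/135594) = -178853*1/324500 - 468741*(-1/135594) = -178853/324500 + 156247/45198 = 21309176803/7333375500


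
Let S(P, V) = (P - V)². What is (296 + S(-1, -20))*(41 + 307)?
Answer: 228636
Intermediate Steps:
(296 + S(-1, -20))*(41 + 307) = (296 + (-1 - 1*(-20))²)*(41 + 307) = (296 + (-1 + 20)²)*348 = (296 + 19²)*348 = (296 + 361)*348 = 657*348 = 228636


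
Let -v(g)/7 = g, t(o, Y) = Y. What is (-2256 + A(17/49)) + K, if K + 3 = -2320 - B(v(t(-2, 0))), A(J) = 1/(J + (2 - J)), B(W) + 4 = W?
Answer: -9149/2 ≈ -4574.5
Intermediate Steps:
v(g) = -7*g
B(W) = -4 + W
A(J) = ½ (A(J) = 1/2 = ½)
K = -2319 (K = -3 + (-2320 - (-4 - 7*0)) = -3 + (-2320 - (-4 + 0)) = -3 + (-2320 - 1*(-4)) = -3 + (-2320 + 4) = -3 - 2316 = -2319)
(-2256 + A(17/49)) + K = (-2256 + ½) - 2319 = -4511/2 - 2319 = -9149/2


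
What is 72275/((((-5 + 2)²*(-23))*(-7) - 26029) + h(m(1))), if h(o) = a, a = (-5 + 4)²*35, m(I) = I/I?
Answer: -14455/4909 ≈ -2.9446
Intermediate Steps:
m(I) = 1
a = 35 (a = (-1)²*35 = 1*35 = 35)
h(o) = 35
72275/((((-5 + 2)²*(-23))*(-7) - 26029) + h(m(1))) = 72275/((((-5 + 2)²*(-23))*(-7) - 26029) + 35) = 72275/((((-3)²*(-23))*(-7) - 26029) + 35) = 72275/(((9*(-23))*(-7) - 26029) + 35) = 72275/((-207*(-7) - 26029) + 35) = 72275/((1449 - 26029) + 35) = 72275/(-24580 + 35) = 72275/(-24545) = 72275*(-1/24545) = -14455/4909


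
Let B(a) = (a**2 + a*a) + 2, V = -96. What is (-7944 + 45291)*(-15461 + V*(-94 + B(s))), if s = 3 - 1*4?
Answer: -254743887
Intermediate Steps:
s = -1 (s = 3 - 4 = -1)
B(a) = 2 + 2*a**2 (B(a) = (a**2 + a**2) + 2 = 2*a**2 + 2 = 2 + 2*a**2)
(-7944 + 45291)*(-15461 + V*(-94 + B(s))) = (-7944 + 45291)*(-15461 - 96*(-94 + (2 + 2*(-1)**2))) = 37347*(-15461 - 96*(-94 + (2 + 2*1))) = 37347*(-15461 - 96*(-94 + (2 + 2))) = 37347*(-15461 - 96*(-94 + 4)) = 37347*(-15461 - 96*(-90)) = 37347*(-15461 + 8640) = 37347*(-6821) = -254743887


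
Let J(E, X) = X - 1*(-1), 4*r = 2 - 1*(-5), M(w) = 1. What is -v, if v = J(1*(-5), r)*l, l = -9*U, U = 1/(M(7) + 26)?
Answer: 11/12 ≈ 0.91667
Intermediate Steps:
U = 1/27 (U = 1/(1 + 26) = 1/27 ≈ 0.037037)
r = 7/4 (r = (2 - 1*(-5))/4 = (2 + 5)/4 = (¼)*7 = 7/4 ≈ 1.7500)
J(E, X) = 1 + X (J(E, X) = X + 1 = 1 + X)
l = -⅓ (l = -9*1/27 = -⅓ ≈ -0.33333)
v = -11/12 (v = (1 + 7/4)*(-⅓) = (11/4)*(-⅓) = -11/12 ≈ -0.91667)
-v = -1*(-11/12) = 11/12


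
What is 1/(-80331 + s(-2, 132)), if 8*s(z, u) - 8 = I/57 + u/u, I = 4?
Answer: -456/36630419 ≈ -1.2449e-5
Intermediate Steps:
s(z, u) = 517/456 (s(z, u) = 1 + (4/57 + u/u)/8 = 1 + (4*(1/57) + 1)/8 = 1 + (4/57 + 1)/8 = 1 + (⅛)*(61/57) = 1 + 61/456 = 517/456)
1/(-80331 + s(-2, 132)) = 1/(-80331 + 517/456) = 1/(-36630419/456) = -456/36630419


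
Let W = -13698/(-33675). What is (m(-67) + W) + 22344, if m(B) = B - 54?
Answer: 249457741/11225 ≈ 22223.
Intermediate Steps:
W = 4566/11225 (W = -13698*(-1/33675) = 4566/11225 ≈ 0.40677)
m(B) = -54 + B
(m(-67) + W) + 22344 = ((-54 - 67) + 4566/11225) + 22344 = (-121 + 4566/11225) + 22344 = -1353659/11225 + 22344 = 249457741/11225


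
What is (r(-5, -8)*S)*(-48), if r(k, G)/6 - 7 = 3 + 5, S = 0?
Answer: 0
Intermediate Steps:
r(k, G) = 90 (r(k, G) = 42 + 6*(3 + 5) = 42 + 6*8 = 42 + 48 = 90)
(r(-5, -8)*S)*(-48) = (90*0)*(-48) = 0*(-48) = 0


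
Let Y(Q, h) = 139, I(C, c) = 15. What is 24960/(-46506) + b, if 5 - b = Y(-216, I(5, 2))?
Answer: -1042794/7751 ≈ -134.54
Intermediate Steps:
b = -134 (b = 5 - 1*139 = 5 - 139 = -134)
24960/(-46506) + b = 24960/(-46506) - 134 = 24960*(-1/46506) - 134 = -4160/7751 - 134 = -1042794/7751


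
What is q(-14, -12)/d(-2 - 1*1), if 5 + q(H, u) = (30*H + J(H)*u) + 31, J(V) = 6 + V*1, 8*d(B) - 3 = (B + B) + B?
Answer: 1192/3 ≈ 397.33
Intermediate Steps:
d(B) = 3/8 + 3*B/8 (d(B) = 3/8 + ((B + B) + B)/8 = 3/8 + (2*B + B)/8 = 3/8 + (3*B)/8 = 3/8 + 3*B/8)
J(V) = 6 + V
q(H, u) = 26 + 30*H + u*(6 + H) (q(H, u) = -5 + ((30*H + (6 + H)*u) + 31) = -5 + ((30*H + u*(6 + H)) + 31) = -5 + (31 + 30*H + u*(6 + H)) = 26 + 30*H + u*(6 + H))
q(-14, -12)/d(-2 - 1*1) = (26 + 30*(-14) - 12*(6 - 14))/(3/8 + 3*(-2 - 1*1)/8) = (26 - 420 - 12*(-8))/(3/8 + 3*(-2 - 1)/8) = (26 - 420 + 96)/(3/8 + (3/8)*(-3)) = -298/(3/8 - 9/8) = -298/(-¾) = -298*(-4/3) = 1192/3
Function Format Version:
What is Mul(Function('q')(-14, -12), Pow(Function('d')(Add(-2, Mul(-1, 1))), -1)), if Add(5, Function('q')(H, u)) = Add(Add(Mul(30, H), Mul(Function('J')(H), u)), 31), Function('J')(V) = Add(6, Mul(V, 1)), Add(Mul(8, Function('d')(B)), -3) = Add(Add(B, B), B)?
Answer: Rational(1192, 3) ≈ 397.33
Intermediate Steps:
Function('d')(B) = Add(Rational(3, 8), Mul(Rational(3, 8), B)) (Function('d')(B) = Add(Rational(3, 8), Mul(Rational(1, 8), Add(Add(B, B), B))) = Add(Rational(3, 8), Mul(Rational(1, 8), Add(Mul(2, B), B))) = Add(Rational(3, 8), Mul(Rational(1, 8), Mul(3, B))) = Add(Rational(3, 8), Mul(Rational(3, 8), B)))
Function('J')(V) = Add(6, V)
Function('q')(H, u) = Add(26, Mul(30, H), Mul(u, Add(6, H))) (Function('q')(H, u) = Add(-5, Add(Add(Mul(30, H), Mul(Add(6, H), u)), 31)) = Add(-5, Add(Add(Mul(30, H), Mul(u, Add(6, H))), 31)) = Add(-5, Add(31, Mul(30, H), Mul(u, Add(6, H)))) = Add(26, Mul(30, H), Mul(u, Add(6, H))))
Mul(Function('q')(-14, -12), Pow(Function('d')(Add(-2, Mul(-1, 1))), -1)) = Mul(Add(26, Mul(30, -14), Mul(-12, Add(6, -14))), Pow(Add(Rational(3, 8), Mul(Rational(3, 8), Add(-2, Mul(-1, 1)))), -1)) = Mul(Add(26, -420, Mul(-12, -8)), Pow(Add(Rational(3, 8), Mul(Rational(3, 8), Add(-2, -1))), -1)) = Mul(Add(26, -420, 96), Pow(Add(Rational(3, 8), Mul(Rational(3, 8), -3)), -1)) = Mul(-298, Pow(Add(Rational(3, 8), Rational(-9, 8)), -1)) = Mul(-298, Pow(Rational(-3, 4), -1)) = Mul(-298, Rational(-4, 3)) = Rational(1192, 3)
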